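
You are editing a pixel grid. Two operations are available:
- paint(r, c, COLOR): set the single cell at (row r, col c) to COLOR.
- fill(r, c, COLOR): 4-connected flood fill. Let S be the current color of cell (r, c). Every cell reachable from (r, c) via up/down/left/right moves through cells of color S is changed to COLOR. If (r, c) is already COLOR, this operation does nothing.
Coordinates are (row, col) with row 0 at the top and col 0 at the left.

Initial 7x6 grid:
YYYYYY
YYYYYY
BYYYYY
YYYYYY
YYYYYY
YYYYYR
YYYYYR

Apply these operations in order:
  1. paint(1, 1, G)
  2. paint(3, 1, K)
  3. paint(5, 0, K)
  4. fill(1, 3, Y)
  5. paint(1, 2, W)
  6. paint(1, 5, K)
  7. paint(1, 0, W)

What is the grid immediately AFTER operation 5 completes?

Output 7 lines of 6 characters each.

Answer: YYYYYY
YGWYYY
BYYYYY
YKYYYY
YYYYYY
KYYYYR
YYYYYR

Derivation:
After op 1 paint(1,1,G):
YYYYYY
YGYYYY
BYYYYY
YYYYYY
YYYYYY
YYYYYR
YYYYYR
After op 2 paint(3,1,K):
YYYYYY
YGYYYY
BYYYYY
YKYYYY
YYYYYY
YYYYYR
YYYYYR
After op 3 paint(5,0,K):
YYYYYY
YGYYYY
BYYYYY
YKYYYY
YYYYYY
KYYYYR
YYYYYR
After op 4 fill(1,3,Y) [0 cells changed]:
YYYYYY
YGYYYY
BYYYYY
YKYYYY
YYYYYY
KYYYYR
YYYYYR
After op 5 paint(1,2,W):
YYYYYY
YGWYYY
BYYYYY
YKYYYY
YYYYYY
KYYYYR
YYYYYR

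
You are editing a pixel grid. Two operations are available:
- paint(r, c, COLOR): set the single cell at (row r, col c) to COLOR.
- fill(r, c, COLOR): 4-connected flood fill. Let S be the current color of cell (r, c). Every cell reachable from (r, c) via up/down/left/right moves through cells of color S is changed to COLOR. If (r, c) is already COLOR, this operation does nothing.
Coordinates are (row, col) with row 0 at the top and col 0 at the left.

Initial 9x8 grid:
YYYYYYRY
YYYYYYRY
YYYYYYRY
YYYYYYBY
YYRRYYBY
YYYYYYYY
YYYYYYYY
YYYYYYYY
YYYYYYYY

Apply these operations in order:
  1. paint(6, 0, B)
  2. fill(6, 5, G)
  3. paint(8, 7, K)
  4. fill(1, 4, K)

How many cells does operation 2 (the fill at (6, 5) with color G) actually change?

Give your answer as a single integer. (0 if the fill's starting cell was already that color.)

Answer: 64

Derivation:
After op 1 paint(6,0,B):
YYYYYYRY
YYYYYYRY
YYYYYYRY
YYYYYYBY
YYRRYYBY
YYYYYYYY
BYYYYYYY
YYYYYYYY
YYYYYYYY
After op 2 fill(6,5,G) [64 cells changed]:
GGGGGGRG
GGGGGGRG
GGGGGGRG
GGGGGGBG
GGRRGGBG
GGGGGGGG
BGGGGGGG
GGGGGGGG
GGGGGGGG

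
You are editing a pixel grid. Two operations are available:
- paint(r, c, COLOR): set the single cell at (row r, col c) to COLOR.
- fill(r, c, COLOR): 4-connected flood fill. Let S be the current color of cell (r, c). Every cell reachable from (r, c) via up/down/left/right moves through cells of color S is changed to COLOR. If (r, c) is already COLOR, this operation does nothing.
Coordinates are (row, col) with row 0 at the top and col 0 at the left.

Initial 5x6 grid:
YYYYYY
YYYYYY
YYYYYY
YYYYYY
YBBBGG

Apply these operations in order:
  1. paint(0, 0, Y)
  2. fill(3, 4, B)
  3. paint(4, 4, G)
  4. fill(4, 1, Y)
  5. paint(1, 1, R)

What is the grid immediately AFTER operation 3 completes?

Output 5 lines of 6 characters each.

Answer: BBBBBB
BBBBBB
BBBBBB
BBBBBB
BBBBGG

Derivation:
After op 1 paint(0,0,Y):
YYYYYY
YYYYYY
YYYYYY
YYYYYY
YBBBGG
After op 2 fill(3,4,B) [25 cells changed]:
BBBBBB
BBBBBB
BBBBBB
BBBBBB
BBBBGG
After op 3 paint(4,4,G):
BBBBBB
BBBBBB
BBBBBB
BBBBBB
BBBBGG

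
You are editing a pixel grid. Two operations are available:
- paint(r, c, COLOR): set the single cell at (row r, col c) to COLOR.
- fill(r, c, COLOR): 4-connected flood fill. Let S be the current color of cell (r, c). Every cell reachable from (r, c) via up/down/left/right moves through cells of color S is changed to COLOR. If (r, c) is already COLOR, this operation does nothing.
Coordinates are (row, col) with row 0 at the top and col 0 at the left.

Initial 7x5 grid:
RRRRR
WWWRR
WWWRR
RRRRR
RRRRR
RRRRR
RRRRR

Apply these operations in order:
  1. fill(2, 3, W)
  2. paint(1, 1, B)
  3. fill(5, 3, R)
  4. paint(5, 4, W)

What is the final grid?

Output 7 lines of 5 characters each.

Answer: RRRRR
RBRRR
RRRRR
RRRRR
RRRRR
RRRRW
RRRRR

Derivation:
After op 1 fill(2,3,W) [29 cells changed]:
WWWWW
WWWWW
WWWWW
WWWWW
WWWWW
WWWWW
WWWWW
After op 2 paint(1,1,B):
WWWWW
WBWWW
WWWWW
WWWWW
WWWWW
WWWWW
WWWWW
After op 3 fill(5,3,R) [34 cells changed]:
RRRRR
RBRRR
RRRRR
RRRRR
RRRRR
RRRRR
RRRRR
After op 4 paint(5,4,W):
RRRRR
RBRRR
RRRRR
RRRRR
RRRRR
RRRRW
RRRRR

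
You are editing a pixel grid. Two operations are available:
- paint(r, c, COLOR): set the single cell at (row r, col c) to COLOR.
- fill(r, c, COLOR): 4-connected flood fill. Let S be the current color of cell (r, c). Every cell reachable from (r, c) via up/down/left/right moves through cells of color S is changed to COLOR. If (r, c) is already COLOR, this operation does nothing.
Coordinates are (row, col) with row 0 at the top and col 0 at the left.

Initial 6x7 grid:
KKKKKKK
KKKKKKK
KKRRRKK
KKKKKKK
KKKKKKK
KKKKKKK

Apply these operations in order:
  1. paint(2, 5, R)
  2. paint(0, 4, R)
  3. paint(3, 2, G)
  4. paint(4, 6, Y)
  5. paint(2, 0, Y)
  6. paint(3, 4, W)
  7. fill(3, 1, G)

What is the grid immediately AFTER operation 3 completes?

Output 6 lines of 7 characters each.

Answer: KKKKRKK
KKKKKKK
KKRRRRK
KKGKKKK
KKKKKKK
KKKKKKK

Derivation:
After op 1 paint(2,5,R):
KKKKKKK
KKKKKKK
KKRRRRK
KKKKKKK
KKKKKKK
KKKKKKK
After op 2 paint(0,4,R):
KKKKRKK
KKKKKKK
KKRRRRK
KKKKKKK
KKKKKKK
KKKKKKK
After op 3 paint(3,2,G):
KKKKRKK
KKKKKKK
KKRRRRK
KKGKKKK
KKKKKKK
KKKKKKK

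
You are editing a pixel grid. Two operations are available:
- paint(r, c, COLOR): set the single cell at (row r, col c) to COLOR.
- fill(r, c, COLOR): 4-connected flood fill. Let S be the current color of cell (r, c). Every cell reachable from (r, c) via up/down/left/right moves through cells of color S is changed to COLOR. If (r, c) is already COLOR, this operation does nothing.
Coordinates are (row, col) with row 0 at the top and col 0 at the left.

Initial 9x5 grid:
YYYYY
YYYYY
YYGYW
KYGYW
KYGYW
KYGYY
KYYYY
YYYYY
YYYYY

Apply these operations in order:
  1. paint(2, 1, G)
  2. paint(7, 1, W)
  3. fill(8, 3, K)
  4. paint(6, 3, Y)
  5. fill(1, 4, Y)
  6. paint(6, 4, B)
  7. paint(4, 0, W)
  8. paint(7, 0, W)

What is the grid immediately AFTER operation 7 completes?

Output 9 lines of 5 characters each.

After op 1 paint(2,1,G):
YYYYY
YYYYY
YGGYW
KYGYW
KYGYW
KYGYY
KYYYY
YYYYY
YYYYY
After op 2 paint(7,1,W):
YYYYY
YYYYY
YGGYW
KYGYW
KYGYW
KYGYY
KYYYY
YWYYY
YYYYY
After op 3 fill(8,3,K) [32 cells changed]:
KKKKK
KKKKK
KGGKW
KKGKW
KKGKW
KKGKK
KKKKK
KWKKK
KKKKK
After op 4 paint(6,3,Y):
KKKKK
KKKKK
KGGKW
KKGKW
KKGKW
KKGKK
KKKYK
KWKKK
KKKKK
After op 5 fill(1,4,Y) [35 cells changed]:
YYYYY
YYYYY
YGGYW
YYGYW
YYGYW
YYGYY
YYYYY
YWYYY
YYYYY
After op 6 paint(6,4,B):
YYYYY
YYYYY
YGGYW
YYGYW
YYGYW
YYGYY
YYYYB
YWYYY
YYYYY
After op 7 paint(4,0,W):
YYYYY
YYYYY
YGGYW
YYGYW
WYGYW
YYGYY
YYYYB
YWYYY
YYYYY

Answer: YYYYY
YYYYY
YGGYW
YYGYW
WYGYW
YYGYY
YYYYB
YWYYY
YYYYY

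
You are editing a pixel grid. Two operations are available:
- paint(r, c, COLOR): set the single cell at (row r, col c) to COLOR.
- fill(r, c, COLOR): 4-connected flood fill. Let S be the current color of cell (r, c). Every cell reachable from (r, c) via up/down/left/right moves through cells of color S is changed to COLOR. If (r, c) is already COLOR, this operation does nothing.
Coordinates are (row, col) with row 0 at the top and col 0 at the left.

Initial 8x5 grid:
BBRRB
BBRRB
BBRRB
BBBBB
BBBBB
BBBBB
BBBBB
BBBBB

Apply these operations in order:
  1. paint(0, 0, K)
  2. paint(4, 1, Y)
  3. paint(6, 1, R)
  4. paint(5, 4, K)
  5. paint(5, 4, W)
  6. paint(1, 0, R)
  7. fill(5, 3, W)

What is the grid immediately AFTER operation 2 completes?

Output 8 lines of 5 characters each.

After op 1 paint(0,0,K):
KBRRB
BBRRB
BBRRB
BBBBB
BBBBB
BBBBB
BBBBB
BBBBB
After op 2 paint(4,1,Y):
KBRRB
BBRRB
BBRRB
BBBBB
BYBBB
BBBBB
BBBBB
BBBBB

Answer: KBRRB
BBRRB
BBRRB
BBBBB
BYBBB
BBBBB
BBBBB
BBBBB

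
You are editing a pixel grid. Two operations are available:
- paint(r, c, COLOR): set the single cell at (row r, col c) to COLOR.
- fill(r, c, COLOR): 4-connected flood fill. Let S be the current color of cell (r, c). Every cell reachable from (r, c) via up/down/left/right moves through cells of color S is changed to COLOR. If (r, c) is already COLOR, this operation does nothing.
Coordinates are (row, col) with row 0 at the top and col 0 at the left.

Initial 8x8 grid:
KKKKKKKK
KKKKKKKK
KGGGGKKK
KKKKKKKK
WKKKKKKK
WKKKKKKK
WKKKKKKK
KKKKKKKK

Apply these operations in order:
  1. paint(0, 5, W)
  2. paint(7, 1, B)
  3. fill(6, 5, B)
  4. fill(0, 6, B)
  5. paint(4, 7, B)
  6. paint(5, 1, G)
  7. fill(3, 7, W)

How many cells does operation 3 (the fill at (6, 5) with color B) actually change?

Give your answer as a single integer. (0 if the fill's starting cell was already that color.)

After op 1 paint(0,5,W):
KKKKKWKK
KKKKKKKK
KGGGGKKK
KKKKKKKK
WKKKKKKK
WKKKKKKK
WKKKKKKK
KKKKKKKK
After op 2 paint(7,1,B):
KKKKKWKK
KKKKKKKK
KGGGGKKK
KKKKKKKK
WKKKKKKK
WKKKKKKK
WKKKKKKK
KBKKKKKK
After op 3 fill(6,5,B) [54 cells changed]:
BBBBBWBB
BBBBBBBB
BGGGGBBB
BBBBBBBB
WBBBBBBB
WBBBBBBB
WBBBBBBB
KBBBBBBB

Answer: 54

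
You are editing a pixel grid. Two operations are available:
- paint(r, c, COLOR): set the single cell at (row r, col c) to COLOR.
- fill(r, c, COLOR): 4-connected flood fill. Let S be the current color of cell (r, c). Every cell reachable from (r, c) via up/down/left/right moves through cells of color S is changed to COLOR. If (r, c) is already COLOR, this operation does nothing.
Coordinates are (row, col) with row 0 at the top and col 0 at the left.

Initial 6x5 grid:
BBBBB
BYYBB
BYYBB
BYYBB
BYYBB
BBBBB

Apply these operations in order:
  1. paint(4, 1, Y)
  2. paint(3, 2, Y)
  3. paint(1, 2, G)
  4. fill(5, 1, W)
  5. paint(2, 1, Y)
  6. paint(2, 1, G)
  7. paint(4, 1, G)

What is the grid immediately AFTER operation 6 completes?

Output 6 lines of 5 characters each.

After op 1 paint(4,1,Y):
BBBBB
BYYBB
BYYBB
BYYBB
BYYBB
BBBBB
After op 2 paint(3,2,Y):
BBBBB
BYYBB
BYYBB
BYYBB
BYYBB
BBBBB
After op 3 paint(1,2,G):
BBBBB
BYGBB
BYYBB
BYYBB
BYYBB
BBBBB
After op 4 fill(5,1,W) [22 cells changed]:
WWWWW
WYGWW
WYYWW
WYYWW
WYYWW
WWWWW
After op 5 paint(2,1,Y):
WWWWW
WYGWW
WYYWW
WYYWW
WYYWW
WWWWW
After op 6 paint(2,1,G):
WWWWW
WYGWW
WGYWW
WYYWW
WYYWW
WWWWW

Answer: WWWWW
WYGWW
WGYWW
WYYWW
WYYWW
WWWWW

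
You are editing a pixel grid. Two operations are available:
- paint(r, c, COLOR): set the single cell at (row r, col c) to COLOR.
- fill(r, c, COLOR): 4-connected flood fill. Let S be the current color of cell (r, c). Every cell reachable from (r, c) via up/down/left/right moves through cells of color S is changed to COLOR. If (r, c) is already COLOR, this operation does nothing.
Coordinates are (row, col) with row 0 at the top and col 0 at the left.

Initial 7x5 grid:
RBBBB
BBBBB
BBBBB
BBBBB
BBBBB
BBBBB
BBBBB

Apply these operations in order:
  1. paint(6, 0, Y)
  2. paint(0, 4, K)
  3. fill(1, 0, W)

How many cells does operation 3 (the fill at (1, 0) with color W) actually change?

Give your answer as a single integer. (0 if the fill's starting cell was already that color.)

After op 1 paint(6,0,Y):
RBBBB
BBBBB
BBBBB
BBBBB
BBBBB
BBBBB
YBBBB
After op 2 paint(0,4,K):
RBBBK
BBBBB
BBBBB
BBBBB
BBBBB
BBBBB
YBBBB
After op 3 fill(1,0,W) [32 cells changed]:
RWWWK
WWWWW
WWWWW
WWWWW
WWWWW
WWWWW
YWWWW

Answer: 32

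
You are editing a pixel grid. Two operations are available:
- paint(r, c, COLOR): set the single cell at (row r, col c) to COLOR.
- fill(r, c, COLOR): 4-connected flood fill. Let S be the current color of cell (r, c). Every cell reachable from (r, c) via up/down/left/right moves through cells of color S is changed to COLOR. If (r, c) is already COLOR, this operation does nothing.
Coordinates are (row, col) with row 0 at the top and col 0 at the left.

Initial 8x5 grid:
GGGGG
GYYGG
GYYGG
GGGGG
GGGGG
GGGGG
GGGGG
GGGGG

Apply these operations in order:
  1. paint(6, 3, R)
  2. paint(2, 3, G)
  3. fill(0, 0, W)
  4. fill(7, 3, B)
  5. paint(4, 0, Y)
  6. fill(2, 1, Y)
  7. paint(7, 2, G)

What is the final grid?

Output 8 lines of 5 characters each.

Answer: BBBBB
BYYBB
BYYBB
BBBBB
YBBBB
BBBBB
BBBRB
BBGBB

Derivation:
After op 1 paint(6,3,R):
GGGGG
GYYGG
GYYGG
GGGGG
GGGGG
GGGGG
GGGRG
GGGGG
After op 2 paint(2,3,G):
GGGGG
GYYGG
GYYGG
GGGGG
GGGGG
GGGGG
GGGRG
GGGGG
After op 3 fill(0,0,W) [35 cells changed]:
WWWWW
WYYWW
WYYWW
WWWWW
WWWWW
WWWWW
WWWRW
WWWWW
After op 4 fill(7,3,B) [35 cells changed]:
BBBBB
BYYBB
BYYBB
BBBBB
BBBBB
BBBBB
BBBRB
BBBBB
After op 5 paint(4,0,Y):
BBBBB
BYYBB
BYYBB
BBBBB
YBBBB
BBBBB
BBBRB
BBBBB
After op 6 fill(2,1,Y) [0 cells changed]:
BBBBB
BYYBB
BYYBB
BBBBB
YBBBB
BBBBB
BBBRB
BBBBB
After op 7 paint(7,2,G):
BBBBB
BYYBB
BYYBB
BBBBB
YBBBB
BBBBB
BBBRB
BBGBB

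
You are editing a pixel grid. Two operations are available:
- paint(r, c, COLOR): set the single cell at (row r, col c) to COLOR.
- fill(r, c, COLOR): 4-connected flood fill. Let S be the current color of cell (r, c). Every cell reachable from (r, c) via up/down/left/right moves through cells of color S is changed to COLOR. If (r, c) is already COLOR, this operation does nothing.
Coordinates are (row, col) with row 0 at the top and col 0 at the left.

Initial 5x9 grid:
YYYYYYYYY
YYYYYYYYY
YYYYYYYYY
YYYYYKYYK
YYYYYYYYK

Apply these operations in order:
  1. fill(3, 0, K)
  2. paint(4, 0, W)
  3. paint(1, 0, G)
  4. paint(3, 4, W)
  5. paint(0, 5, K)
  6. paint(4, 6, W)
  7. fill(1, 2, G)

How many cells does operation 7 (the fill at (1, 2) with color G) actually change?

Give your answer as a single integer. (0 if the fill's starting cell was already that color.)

Answer: 41

Derivation:
After op 1 fill(3,0,K) [42 cells changed]:
KKKKKKKKK
KKKKKKKKK
KKKKKKKKK
KKKKKKKKK
KKKKKKKKK
After op 2 paint(4,0,W):
KKKKKKKKK
KKKKKKKKK
KKKKKKKKK
KKKKKKKKK
WKKKKKKKK
After op 3 paint(1,0,G):
KKKKKKKKK
GKKKKKKKK
KKKKKKKKK
KKKKKKKKK
WKKKKKKKK
After op 4 paint(3,4,W):
KKKKKKKKK
GKKKKKKKK
KKKKKKKKK
KKKKWKKKK
WKKKKKKKK
After op 5 paint(0,5,K):
KKKKKKKKK
GKKKKKKKK
KKKKKKKKK
KKKKWKKKK
WKKKKKKKK
After op 6 paint(4,6,W):
KKKKKKKKK
GKKKKKKKK
KKKKKKKKK
KKKKWKKKK
WKKKKKWKK
After op 7 fill(1,2,G) [41 cells changed]:
GGGGGGGGG
GGGGGGGGG
GGGGGGGGG
GGGGWGGGG
WGGGGGWGG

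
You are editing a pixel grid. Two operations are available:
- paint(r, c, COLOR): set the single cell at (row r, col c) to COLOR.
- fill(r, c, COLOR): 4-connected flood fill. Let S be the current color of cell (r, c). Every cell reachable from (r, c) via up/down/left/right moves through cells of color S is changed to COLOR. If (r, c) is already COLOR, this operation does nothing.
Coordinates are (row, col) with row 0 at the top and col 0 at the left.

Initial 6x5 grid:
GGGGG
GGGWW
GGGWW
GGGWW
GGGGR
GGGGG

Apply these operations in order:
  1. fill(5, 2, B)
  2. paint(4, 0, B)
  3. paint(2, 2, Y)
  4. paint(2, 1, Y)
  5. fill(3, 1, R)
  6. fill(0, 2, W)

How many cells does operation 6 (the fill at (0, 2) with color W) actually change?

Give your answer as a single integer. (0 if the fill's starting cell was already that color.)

After op 1 fill(5,2,B) [23 cells changed]:
BBBBB
BBBWW
BBBWW
BBBWW
BBBBR
BBBBB
After op 2 paint(4,0,B):
BBBBB
BBBWW
BBBWW
BBBWW
BBBBR
BBBBB
After op 3 paint(2,2,Y):
BBBBB
BBBWW
BBYWW
BBBWW
BBBBR
BBBBB
After op 4 paint(2,1,Y):
BBBBB
BBBWW
BYYWW
BBBWW
BBBBR
BBBBB
After op 5 fill(3,1,R) [21 cells changed]:
RRRRR
RRRWW
RYYWW
RRRWW
RRRRR
RRRRR
After op 6 fill(0,2,W) [22 cells changed]:
WWWWW
WWWWW
WYYWW
WWWWW
WWWWW
WWWWW

Answer: 22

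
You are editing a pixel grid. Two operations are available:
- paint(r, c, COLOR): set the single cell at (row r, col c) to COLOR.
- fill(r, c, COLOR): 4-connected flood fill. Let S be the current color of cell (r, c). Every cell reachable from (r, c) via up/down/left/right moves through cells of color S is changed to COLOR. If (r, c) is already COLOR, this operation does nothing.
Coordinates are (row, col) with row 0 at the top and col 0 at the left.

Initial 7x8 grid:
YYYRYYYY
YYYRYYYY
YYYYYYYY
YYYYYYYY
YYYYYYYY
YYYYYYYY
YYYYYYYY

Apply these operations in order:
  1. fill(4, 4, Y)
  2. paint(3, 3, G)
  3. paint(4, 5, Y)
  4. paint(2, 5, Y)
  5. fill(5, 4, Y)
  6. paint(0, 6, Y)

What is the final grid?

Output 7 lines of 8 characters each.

Answer: YYYRYYYY
YYYRYYYY
YYYYYYYY
YYYGYYYY
YYYYYYYY
YYYYYYYY
YYYYYYYY

Derivation:
After op 1 fill(4,4,Y) [0 cells changed]:
YYYRYYYY
YYYRYYYY
YYYYYYYY
YYYYYYYY
YYYYYYYY
YYYYYYYY
YYYYYYYY
After op 2 paint(3,3,G):
YYYRYYYY
YYYRYYYY
YYYYYYYY
YYYGYYYY
YYYYYYYY
YYYYYYYY
YYYYYYYY
After op 3 paint(4,5,Y):
YYYRYYYY
YYYRYYYY
YYYYYYYY
YYYGYYYY
YYYYYYYY
YYYYYYYY
YYYYYYYY
After op 4 paint(2,5,Y):
YYYRYYYY
YYYRYYYY
YYYYYYYY
YYYGYYYY
YYYYYYYY
YYYYYYYY
YYYYYYYY
After op 5 fill(5,4,Y) [0 cells changed]:
YYYRYYYY
YYYRYYYY
YYYYYYYY
YYYGYYYY
YYYYYYYY
YYYYYYYY
YYYYYYYY
After op 6 paint(0,6,Y):
YYYRYYYY
YYYRYYYY
YYYYYYYY
YYYGYYYY
YYYYYYYY
YYYYYYYY
YYYYYYYY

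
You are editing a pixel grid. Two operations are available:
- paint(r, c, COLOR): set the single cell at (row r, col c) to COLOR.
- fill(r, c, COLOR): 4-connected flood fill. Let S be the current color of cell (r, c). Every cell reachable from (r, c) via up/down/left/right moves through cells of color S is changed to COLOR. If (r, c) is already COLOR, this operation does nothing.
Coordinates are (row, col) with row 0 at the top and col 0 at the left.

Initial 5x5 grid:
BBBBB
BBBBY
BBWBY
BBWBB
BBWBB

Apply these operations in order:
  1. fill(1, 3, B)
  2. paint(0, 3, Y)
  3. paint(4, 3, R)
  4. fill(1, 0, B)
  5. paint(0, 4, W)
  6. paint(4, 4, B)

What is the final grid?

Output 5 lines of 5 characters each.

After op 1 fill(1,3,B) [0 cells changed]:
BBBBB
BBBBY
BBWBY
BBWBB
BBWBB
After op 2 paint(0,3,Y):
BBBYB
BBBBY
BBWBY
BBWBB
BBWBB
After op 3 paint(4,3,R):
BBBYB
BBBBY
BBWBY
BBWBB
BBWRB
After op 4 fill(1,0,B) [0 cells changed]:
BBBYB
BBBBY
BBWBY
BBWBB
BBWRB
After op 5 paint(0,4,W):
BBBYW
BBBBY
BBWBY
BBWBB
BBWRB
After op 6 paint(4,4,B):
BBBYW
BBBBY
BBWBY
BBWBB
BBWRB

Answer: BBBYW
BBBBY
BBWBY
BBWBB
BBWRB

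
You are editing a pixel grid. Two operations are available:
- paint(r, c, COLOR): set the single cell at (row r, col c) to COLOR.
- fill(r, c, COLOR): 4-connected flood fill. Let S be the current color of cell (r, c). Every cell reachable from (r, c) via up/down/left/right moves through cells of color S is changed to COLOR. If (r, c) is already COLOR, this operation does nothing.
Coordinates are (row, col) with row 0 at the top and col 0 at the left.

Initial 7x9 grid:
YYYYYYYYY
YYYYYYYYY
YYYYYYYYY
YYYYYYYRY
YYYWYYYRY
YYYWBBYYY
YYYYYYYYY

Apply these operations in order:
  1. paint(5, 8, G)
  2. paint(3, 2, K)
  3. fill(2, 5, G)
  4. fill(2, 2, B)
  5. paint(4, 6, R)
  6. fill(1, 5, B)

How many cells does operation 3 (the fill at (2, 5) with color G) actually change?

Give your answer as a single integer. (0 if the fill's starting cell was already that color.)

Answer: 55

Derivation:
After op 1 paint(5,8,G):
YYYYYYYYY
YYYYYYYYY
YYYYYYYYY
YYYYYYYRY
YYYWYYYRY
YYYWBBYYG
YYYYYYYYY
After op 2 paint(3,2,K):
YYYYYYYYY
YYYYYYYYY
YYYYYYYYY
YYKYYYYRY
YYYWYYYRY
YYYWBBYYG
YYYYYYYYY
After op 3 fill(2,5,G) [55 cells changed]:
GGGGGGGGG
GGGGGGGGG
GGGGGGGGG
GGKGGGGRG
GGGWGGGRG
GGGWBBGGG
GGGGGGGGG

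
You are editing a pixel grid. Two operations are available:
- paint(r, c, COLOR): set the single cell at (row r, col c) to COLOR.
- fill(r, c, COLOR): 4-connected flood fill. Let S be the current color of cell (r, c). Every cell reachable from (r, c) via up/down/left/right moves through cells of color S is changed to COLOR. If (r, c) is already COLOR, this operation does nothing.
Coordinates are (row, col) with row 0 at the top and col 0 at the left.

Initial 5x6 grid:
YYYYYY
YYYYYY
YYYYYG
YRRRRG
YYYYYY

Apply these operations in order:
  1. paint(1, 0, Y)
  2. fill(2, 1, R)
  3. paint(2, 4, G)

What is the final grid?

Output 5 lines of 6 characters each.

Answer: RRRRRR
RRRRRR
RRRRGG
RRRRRG
RRRRRR

Derivation:
After op 1 paint(1,0,Y):
YYYYYY
YYYYYY
YYYYYG
YRRRRG
YYYYYY
After op 2 fill(2,1,R) [24 cells changed]:
RRRRRR
RRRRRR
RRRRRG
RRRRRG
RRRRRR
After op 3 paint(2,4,G):
RRRRRR
RRRRRR
RRRRGG
RRRRRG
RRRRRR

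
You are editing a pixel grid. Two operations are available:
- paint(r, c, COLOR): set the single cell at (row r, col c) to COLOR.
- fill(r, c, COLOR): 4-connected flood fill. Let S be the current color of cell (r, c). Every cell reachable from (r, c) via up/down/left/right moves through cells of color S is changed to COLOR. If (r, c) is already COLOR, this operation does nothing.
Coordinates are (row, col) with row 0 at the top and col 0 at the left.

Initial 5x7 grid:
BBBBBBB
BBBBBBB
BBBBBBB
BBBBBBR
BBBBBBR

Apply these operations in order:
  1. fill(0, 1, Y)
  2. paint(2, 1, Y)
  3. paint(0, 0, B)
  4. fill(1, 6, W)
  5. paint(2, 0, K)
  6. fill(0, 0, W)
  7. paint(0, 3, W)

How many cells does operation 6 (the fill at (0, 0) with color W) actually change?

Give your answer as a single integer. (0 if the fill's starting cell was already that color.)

Answer: 1

Derivation:
After op 1 fill(0,1,Y) [33 cells changed]:
YYYYYYY
YYYYYYY
YYYYYYY
YYYYYYR
YYYYYYR
After op 2 paint(2,1,Y):
YYYYYYY
YYYYYYY
YYYYYYY
YYYYYYR
YYYYYYR
After op 3 paint(0,0,B):
BYYYYYY
YYYYYYY
YYYYYYY
YYYYYYR
YYYYYYR
After op 4 fill(1,6,W) [32 cells changed]:
BWWWWWW
WWWWWWW
WWWWWWW
WWWWWWR
WWWWWWR
After op 5 paint(2,0,K):
BWWWWWW
WWWWWWW
KWWWWWW
WWWWWWR
WWWWWWR
After op 6 fill(0,0,W) [1 cells changed]:
WWWWWWW
WWWWWWW
KWWWWWW
WWWWWWR
WWWWWWR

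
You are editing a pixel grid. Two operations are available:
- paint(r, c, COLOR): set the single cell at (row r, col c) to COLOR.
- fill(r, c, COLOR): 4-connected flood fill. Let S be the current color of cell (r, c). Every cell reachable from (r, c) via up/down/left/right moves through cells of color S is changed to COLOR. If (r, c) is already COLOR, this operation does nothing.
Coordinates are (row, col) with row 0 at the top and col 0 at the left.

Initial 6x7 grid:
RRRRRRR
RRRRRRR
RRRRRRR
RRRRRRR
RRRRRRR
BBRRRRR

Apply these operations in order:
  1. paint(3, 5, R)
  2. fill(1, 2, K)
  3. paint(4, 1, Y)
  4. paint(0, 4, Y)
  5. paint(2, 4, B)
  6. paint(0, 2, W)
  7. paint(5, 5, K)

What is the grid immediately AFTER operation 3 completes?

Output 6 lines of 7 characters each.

Answer: KKKKKKK
KKKKKKK
KKKKKKK
KKKKKKK
KYKKKKK
BBKKKKK

Derivation:
After op 1 paint(3,5,R):
RRRRRRR
RRRRRRR
RRRRRRR
RRRRRRR
RRRRRRR
BBRRRRR
After op 2 fill(1,2,K) [40 cells changed]:
KKKKKKK
KKKKKKK
KKKKKKK
KKKKKKK
KKKKKKK
BBKKKKK
After op 3 paint(4,1,Y):
KKKKKKK
KKKKKKK
KKKKKKK
KKKKKKK
KYKKKKK
BBKKKKK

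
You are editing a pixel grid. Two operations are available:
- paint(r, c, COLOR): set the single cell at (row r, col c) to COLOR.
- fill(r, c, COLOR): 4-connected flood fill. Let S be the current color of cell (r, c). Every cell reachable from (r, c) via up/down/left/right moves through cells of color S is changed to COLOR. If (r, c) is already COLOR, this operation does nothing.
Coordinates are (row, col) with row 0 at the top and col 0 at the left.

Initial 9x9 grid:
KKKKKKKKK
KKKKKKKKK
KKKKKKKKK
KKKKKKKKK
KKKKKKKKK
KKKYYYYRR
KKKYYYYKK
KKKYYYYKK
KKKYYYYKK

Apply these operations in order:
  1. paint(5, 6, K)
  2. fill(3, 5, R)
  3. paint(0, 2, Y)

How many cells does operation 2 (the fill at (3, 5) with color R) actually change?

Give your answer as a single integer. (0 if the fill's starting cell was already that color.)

Answer: 58

Derivation:
After op 1 paint(5,6,K):
KKKKKKKKK
KKKKKKKKK
KKKKKKKKK
KKKKKKKKK
KKKKKKKKK
KKKYYYKRR
KKKYYYYKK
KKKYYYYKK
KKKYYYYKK
After op 2 fill(3,5,R) [58 cells changed]:
RRRRRRRRR
RRRRRRRRR
RRRRRRRRR
RRRRRRRRR
RRRRRRRRR
RRRYYYRRR
RRRYYYYKK
RRRYYYYKK
RRRYYYYKK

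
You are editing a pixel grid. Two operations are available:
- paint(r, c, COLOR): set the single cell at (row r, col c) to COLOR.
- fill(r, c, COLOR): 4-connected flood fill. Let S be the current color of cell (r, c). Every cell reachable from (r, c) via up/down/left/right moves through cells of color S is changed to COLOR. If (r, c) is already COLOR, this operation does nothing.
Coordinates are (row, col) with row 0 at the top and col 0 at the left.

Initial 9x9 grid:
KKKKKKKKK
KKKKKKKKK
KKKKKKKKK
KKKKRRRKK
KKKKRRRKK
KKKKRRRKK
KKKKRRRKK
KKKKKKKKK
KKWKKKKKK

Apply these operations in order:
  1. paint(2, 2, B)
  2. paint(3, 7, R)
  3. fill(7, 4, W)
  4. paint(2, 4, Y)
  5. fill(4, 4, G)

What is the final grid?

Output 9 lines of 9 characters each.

After op 1 paint(2,2,B):
KKKKKKKKK
KKKKKKKKK
KKBKKKKKK
KKKKRRRKK
KKKKRRRKK
KKKKRRRKK
KKKKRRRKK
KKKKKKKKK
KKWKKKKKK
After op 2 paint(3,7,R):
KKKKKKKKK
KKKKKKKKK
KKBKKKKKK
KKKKRRRRK
KKKKRRRKK
KKKKRRRKK
KKKKRRRKK
KKKKKKKKK
KKWKKKKKK
After op 3 fill(7,4,W) [66 cells changed]:
WWWWWWWWW
WWWWWWWWW
WWBWWWWWW
WWWWRRRRW
WWWWRRRWW
WWWWRRRWW
WWWWRRRWW
WWWWWWWWW
WWWWWWWWW
After op 4 paint(2,4,Y):
WWWWWWWWW
WWWWWWWWW
WWBWYWWWW
WWWWRRRRW
WWWWRRRWW
WWWWRRRWW
WWWWRRRWW
WWWWWWWWW
WWWWWWWWW
After op 5 fill(4,4,G) [13 cells changed]:
WWWWWWWWW
WWWWWWWWW
WWBWYWWWW
WWWWGGGGW
WWWWGGGWW
WWWWGGGWW
WWWWGGGWW
WWWWWWWWW
WWWWWWWWW

Answer: WWWWWWWWW
WWWWWWWWW
WWBWYWWWW
WWWWGGGGW
WWWWGGGWW
WWWWGGGWW
WWWWGGGWW
WWWWWWWWW
WWWWWWWWW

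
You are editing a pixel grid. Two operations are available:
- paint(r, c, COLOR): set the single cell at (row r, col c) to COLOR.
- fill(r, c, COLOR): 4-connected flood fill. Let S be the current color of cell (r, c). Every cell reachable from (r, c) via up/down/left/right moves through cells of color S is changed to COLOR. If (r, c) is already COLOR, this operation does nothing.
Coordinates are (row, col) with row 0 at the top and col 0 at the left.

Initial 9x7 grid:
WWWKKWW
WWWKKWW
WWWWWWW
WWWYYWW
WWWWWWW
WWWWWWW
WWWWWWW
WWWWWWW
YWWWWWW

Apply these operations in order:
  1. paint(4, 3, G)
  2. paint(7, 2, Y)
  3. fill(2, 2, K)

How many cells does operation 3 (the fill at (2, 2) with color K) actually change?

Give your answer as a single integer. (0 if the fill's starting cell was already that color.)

After op 1 paint(4,3,G):
WWWKKWW
WWWKKWW
WWWWWWW
WWWYYWW
WWWGWWW
WWWWWWW
WWWWWWW
WWWWWWW
YWWWWWW
After op 2 paint(7,2,Y):
WWWKKWW
WWWKKWW
WWWWWWW
WWWYYWW
WWWGWWW
WWWWWWW
WWWWWWW
WWYWWWW
YWWWWWW
After op 3 fill(2,2,K) [54 cells changed]:
KKKKKKK
KKKKKKK
KKKKKKK
KKKYYKK
KKKGKKK
KKKKKKK
KKKKKKK
KKYKKKK
YKKKKKK

Answer: 54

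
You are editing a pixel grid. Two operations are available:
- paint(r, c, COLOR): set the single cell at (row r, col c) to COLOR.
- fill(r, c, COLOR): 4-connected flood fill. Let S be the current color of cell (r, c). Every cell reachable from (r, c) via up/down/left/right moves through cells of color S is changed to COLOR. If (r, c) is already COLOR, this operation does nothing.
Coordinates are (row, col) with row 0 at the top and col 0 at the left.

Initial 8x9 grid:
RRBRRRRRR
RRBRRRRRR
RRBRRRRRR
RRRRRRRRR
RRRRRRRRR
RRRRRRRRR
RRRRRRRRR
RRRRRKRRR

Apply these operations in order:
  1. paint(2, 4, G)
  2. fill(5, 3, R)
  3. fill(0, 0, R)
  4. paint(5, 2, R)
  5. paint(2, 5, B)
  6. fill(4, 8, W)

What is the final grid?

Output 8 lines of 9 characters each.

Answer: WWBWWWWWW
WWBWWWWWW
WWBWGBWWW
WWWWWWWWW
WWWWWWWWW
WWWWWWWWW
WWWWWWWWW
WWWWWKWWW

Derivation:
After op 1 paint(2,4,G):
RRBRRRRRR
RRBRRRRRR
RRBRGRRRR
RRRRRRRRR
RRRRRRRRR
RRRRRRRRR
RRRRRRRRR
RRRRRKRRR
After op 2 fill(5,3,R) [0 cells changed]:
RRBRRRRRR
RRBRRRRRR
RRBRGRRRR
RRRRRRRRR
RRRRRRRRR
RRRRRRRRR
RRRRRRRRR
RRRRRKRRR
After op 3 fill(0,0,R) [0 cells changed]:
RRBRRRRRR
RRBRRRRRR
RRBRGRRRR
RRRRRRRRR
RRRRRRRRR
RRRRRRRRR
RRRRRRRRR
RRRRRKRRR
After op 4 paint(5,2,R):
RRBRRRRRR
RRBRRRRRR
RRBRGRRRR
RRRRRRRRR
RRRRRRRRR
RRRRRRRRR
RRRRRRRRR
RRRRRKRRR
After op 5 paint(2,5,B):
RRBRRRRRR
RRBRRRRRR
RRBRGBRRR
RRRRRRRRR
RRRRRRRRR
RRRRRRRRR
RRRRRRRRR
RRRRRKRRR
After op 6 fill(4,8,W) [66 cells changed]:
WWBWWWWWW
WWBWWWWWW
WWBWGBWWW
WWWWWWWWW
WWWWWWWWW
WWWWWWWWW
WWWWWWWWW
WWWWWKWWW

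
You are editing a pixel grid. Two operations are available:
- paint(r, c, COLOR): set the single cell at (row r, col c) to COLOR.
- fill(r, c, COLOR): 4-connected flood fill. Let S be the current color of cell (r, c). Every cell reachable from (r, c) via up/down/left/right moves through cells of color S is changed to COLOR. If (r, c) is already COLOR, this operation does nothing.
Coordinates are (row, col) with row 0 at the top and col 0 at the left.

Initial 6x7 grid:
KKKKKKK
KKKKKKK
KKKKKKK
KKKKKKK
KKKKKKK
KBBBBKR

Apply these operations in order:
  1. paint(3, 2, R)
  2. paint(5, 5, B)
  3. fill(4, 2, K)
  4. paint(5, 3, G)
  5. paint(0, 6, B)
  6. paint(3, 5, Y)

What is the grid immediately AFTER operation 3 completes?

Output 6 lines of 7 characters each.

Answer: KKKKKKK
KKKKKKK
KKKKKKK
KKRKKKK
KKKKKKK
KBBBBBR

Derivation:
After op 1 paint(3,2,R):
KKKKKKK
KKKKKKK
KKKKKKK
KKRKKKK
KKKKKKK
KBBBBKR
After op 2 paint(5,5,B):
KKKKKKK
KKKKKKK
KKKKKKK
KKRKKKK
KKKKKKK
KBBBBBR
After op 3 fill(4,2,K) [0 cells changed]:
KKKKKKK
KKKKKKK
KKKKKKK
KKRKKKK
KKKKKKK
KBBBBBR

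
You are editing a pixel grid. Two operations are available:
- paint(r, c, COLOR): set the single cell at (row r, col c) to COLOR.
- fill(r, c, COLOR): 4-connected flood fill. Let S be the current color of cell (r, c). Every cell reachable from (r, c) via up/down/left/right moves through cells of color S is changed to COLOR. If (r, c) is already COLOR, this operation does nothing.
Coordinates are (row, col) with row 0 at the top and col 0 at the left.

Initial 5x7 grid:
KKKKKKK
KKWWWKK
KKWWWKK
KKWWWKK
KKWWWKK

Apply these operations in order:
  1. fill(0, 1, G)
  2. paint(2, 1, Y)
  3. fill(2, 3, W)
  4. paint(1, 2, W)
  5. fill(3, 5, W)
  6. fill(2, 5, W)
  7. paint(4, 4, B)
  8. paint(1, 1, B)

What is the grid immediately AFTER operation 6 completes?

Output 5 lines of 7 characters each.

Answer: WWWWWWW
WWWWWWW
WYWWWWW
WWWWWWW
WWWWWWW

Derivation:
After op 1 fill(0,1,G) [23 cells changed]:
GGGGGGG
GGWWWGG
GGWWWGG
GGWWWGG
GGWWWGG
After op 2 paint(2,1,Y):
GGGGGGG
GGWWWGG
GYWWWGG
GGWWWGG
GGWWWGG
After op 3 fill(2,3,W) [0 cells changed]:
GGGGGGG
GGWWWGG
GYWWWGG
GGWWWGG
GGWWWGG
After op 4 paint(1,2,W):
GGGGGGG
GGWWWGG
GYWWWGG
GGWWWGG
GGWWWGG
After op 5 fill(3,5,W) [22 cells changed]:
WWWWWWW
WWWWWWW
WYWWWWW
WWWWWWW
WWWWWWW
After op 6 fill(2,5,W) [0 cells changed]:
WWWWWWW
WWWWWWW
WYWWWWW
WWWWWWW
WWWWWWW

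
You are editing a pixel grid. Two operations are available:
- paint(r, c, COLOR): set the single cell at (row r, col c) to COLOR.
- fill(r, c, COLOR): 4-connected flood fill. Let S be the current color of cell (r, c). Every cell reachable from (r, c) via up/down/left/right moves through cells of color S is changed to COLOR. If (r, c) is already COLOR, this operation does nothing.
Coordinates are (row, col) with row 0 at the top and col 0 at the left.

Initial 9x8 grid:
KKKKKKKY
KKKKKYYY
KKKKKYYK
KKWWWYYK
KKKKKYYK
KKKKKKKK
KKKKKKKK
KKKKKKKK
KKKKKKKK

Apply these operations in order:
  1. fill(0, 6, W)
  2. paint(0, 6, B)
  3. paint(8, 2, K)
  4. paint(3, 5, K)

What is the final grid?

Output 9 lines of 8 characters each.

After op 1 fill(0,6,W) [59 cells changed]:
WWWWWWWY
WWWWWYYY
WWWWWYYW
WWWWWYYW
WWWWWYYW
WWWWWWWW
WWWWWWWW
WWWWWWWW
WWWWWWWW
After op 2 paint(0,6,B):
WWWWWWBY
WWWWWYYY
WWWWWYYW
WWWWWYYW
WWWWWYYW
WWWWWWWW
WWWWWWWW
WWWWWWWW
WWWWWWWW
After op 3 paint(8,2,K):
WWWWWWBY
WWWWWYYY
WWWWWYYW
WWWWWYYW
WWWWWYYW
WWWWWWWW
WWWWWWWW
WWWWWWWW
WWKWWWWW
After op 4 paint(3,5,K):
WWWWWWBY
WWWWWYYY
WWWWWYYW
WWWWWKYW
WWWWWYYW
WWWWWWWW
WWWWWWWW
WWWWWWWW
WWKWWWWW

Answer: WWWWWWBY
WWWWWYYY
WWWWWYYW
WWWWWKYW
WWWWWYYW
WWWWWWWW
WWWWWWWW
WWWWWWWW
WWKWWWWW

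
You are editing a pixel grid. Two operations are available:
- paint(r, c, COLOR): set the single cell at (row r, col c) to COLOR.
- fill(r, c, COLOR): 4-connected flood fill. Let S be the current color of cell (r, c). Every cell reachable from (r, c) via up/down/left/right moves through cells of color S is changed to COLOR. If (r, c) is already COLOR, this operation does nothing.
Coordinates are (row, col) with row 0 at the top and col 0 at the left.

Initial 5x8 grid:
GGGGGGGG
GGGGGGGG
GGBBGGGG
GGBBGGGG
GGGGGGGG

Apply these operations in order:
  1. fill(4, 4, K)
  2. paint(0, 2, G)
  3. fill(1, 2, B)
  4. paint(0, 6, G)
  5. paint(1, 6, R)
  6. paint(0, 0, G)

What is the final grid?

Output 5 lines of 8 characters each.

Answer: GBGBBBGB
BBBBBBRB
BBBBBBBB
BBBBBBBB
BBBBBBBB

Derivation:
After op 1 fill(4,4,K) [36 cells changed]:
KKKKKKKK
KKKKKKKK
KKBBKKKK
KKBBKKKK
KKKKKKKK
After op 2 paint(0,2,G):
KKGKKKKK
KKKKKKKK
KKBBKKKK
KKBBKKKK
KKKKKKKK
After op 3 fill(1,2,B) [35 cells changed]:
BBGBBBBB
BBBBBBBB
BBBBBBBB
BBBBBBBB
BBBBBBBB
After op 4 paint(0,6,G):
BBGBBBGB
BBBBBBBB
BBBBBBBB
BBBBBBBB
BBBBBBBB
After op 5 paint(1,6,R):
BBGBBBGB
BBBBBBRB
BBBBBBBB
BBBBBBBB
BBBBBBBB
After op 6 paint(0,0,G):
GBGBBBGB
BBBBBBRB
BBBBBBBB
BBBBBBBB
BBBBBBBB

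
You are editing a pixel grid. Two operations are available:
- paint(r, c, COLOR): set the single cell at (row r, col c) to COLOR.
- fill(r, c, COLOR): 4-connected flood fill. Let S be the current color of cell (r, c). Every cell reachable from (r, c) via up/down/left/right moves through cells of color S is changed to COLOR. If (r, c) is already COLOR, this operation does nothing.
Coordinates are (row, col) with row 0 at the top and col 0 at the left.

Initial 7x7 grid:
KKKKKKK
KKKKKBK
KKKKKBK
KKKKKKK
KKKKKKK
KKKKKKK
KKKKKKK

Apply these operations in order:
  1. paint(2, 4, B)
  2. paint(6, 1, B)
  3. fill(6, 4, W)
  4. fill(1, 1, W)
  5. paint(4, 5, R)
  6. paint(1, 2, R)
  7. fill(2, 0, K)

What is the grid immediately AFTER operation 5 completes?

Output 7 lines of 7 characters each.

After op 1 paint(2,4,B):
KKKKKKK
KKKKKBK
KKKKBBK
KKKKKKK
KKKKKKK
KKKKKKK
KKKKKKK
After op 2 paint(6,1,B):
KKKKKKK
KKKKKBK
KKKKBBK
KKKKKKK
KKKKKKK
KKKKKKK
KBKKKKK
After op 3 fill(6,4,W) [45 cells changed]:
WWWWWWW
WWWWWBW
WWWWBBW
WWWWWWW
WWWWWWW
WWWWWWW
WBWWWWW
After op 4 fill(1,1,W) [0 cells changed]:
WWWWWWW
WWWWWBW
WWWWBBW
WWWWWWW
WWWWWWW
WWWWWWW
WBWWWWW
After op 5 paint(4,5,R):
WWWWWWW
WWWWWBW
WWWWBBW
WWWWWWW
WWWWWRW
WWWWWWW
WBWWWWW

Answer: WWWWWWW
WWWWWBW
WWWWBBW
WWWWWWW
WWWWWRW
WWWWWWW
WBWWWWW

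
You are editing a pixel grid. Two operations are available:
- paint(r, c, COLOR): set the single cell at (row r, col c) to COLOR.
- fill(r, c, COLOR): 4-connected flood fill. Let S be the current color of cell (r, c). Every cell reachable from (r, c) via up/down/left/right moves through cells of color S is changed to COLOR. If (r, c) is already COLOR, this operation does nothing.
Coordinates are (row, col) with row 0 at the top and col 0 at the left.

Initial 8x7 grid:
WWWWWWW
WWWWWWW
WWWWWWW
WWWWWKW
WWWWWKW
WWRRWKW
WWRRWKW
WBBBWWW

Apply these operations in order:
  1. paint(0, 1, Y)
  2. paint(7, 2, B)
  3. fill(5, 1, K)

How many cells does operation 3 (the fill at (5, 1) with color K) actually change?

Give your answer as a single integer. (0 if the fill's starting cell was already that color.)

After op 1 paint(0,1,Y):
WYWWWWW
WWWWWWW
WWWWWWW
WWWWWKW
WWWWWKW
WWRRWKW
WWRRWKW
WBBBWWW
After op 2 paint(7,2,B):
WYWWWWW
WWWWWWW
WWWWWWW
WWWWWKW
WWWWWKW
WWRRWKW
WWRRWKW
WBBBWWW
After op 3 fill(5,1,K) [44 cells changed]:
KYKKKKK
KKKKKKK
KKKKKKK
KKKKKKK
KKKKKKK
KKRRKKK
KKRRKKK
KBBBKKK

Answer: 44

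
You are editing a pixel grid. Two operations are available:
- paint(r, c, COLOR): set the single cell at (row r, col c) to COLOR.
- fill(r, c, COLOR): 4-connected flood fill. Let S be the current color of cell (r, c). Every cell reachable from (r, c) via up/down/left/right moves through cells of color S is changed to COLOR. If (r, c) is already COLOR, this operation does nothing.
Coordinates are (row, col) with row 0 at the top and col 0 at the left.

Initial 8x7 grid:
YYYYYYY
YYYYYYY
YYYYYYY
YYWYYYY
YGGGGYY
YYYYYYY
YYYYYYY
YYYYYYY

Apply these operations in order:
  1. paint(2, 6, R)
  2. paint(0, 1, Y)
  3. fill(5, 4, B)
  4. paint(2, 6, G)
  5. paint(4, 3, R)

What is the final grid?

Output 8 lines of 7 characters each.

After op 1 paint(2,6,R):
YYYYYYY
YYYYYYY
YYYYYYR
YYWYYYY
YGGGGYY
YYYYYYY
YYYYYYY
YYYYYYY
After op 2 paint(0,1,Y):
YYYYYYY
YYYYYYY
YYYYYYR
YYWYYYY
YGGGGYY
YYYYYYY
YYYYYYY
YYYYYYY
After op 3 fill(5,4,B) [50 cells changed]:
BBBBBBB
BBBBBBB
BBBBBBR
BBWBBBB
BGGGGBB
BBBBBBB
BBBBBBB
BBBBBBB
After op 4 paint(2,6,G):
BBBBBBB
BBBBBBB
BBBBBBG
BBWBBBB
BGGGGBB
BBBBBBB
BBBBBBB
BBBBBBB
After op 5 paint(4,3,R):
BBBBBBB
BBBBBBB
BBBBBBG
BBWBBBB
BGGRGBB
BBBBBBB
BBBBBBB
BBBBBBB

Answer: BBBBBBB
BBBBBBB
BBBBBBG
BBWBBBB
BGGRGBB
BBBBBBB
BBBBBBB
BBBBBBB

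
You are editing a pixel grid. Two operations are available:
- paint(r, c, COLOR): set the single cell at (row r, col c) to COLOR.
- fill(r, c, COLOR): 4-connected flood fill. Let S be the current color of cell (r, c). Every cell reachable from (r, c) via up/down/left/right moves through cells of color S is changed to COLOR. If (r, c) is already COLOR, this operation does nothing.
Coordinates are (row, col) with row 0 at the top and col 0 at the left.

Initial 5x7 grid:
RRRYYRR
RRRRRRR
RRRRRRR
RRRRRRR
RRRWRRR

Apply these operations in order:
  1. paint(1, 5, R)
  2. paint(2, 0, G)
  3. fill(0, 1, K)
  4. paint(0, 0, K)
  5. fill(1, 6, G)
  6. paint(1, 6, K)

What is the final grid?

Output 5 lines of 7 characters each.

After op 1 paint(1,5,R):
RRRYYRR
RRRRRRR
RRRRRRR
RRRRRRR
RRRWRRR
After op 2 paint(2,0,G):
RRRYYRR
RRRRRRR
GRRRRRR
RRRRRRR
RRRWRRR
After op 3 fill(0,1,K) [31 cells changed]:
KKKYYKK
KKKKKKK
GKKKKKK
KKKKKKK
KKKWKKK
After op 4 paint(0,0,K):
KKKYYKK
KKKKKKK
GKKKKKK
KKKKKKK
KKKWKKK
After op 5 fill(1,6,G) [31 cells changed]:
GGGYYGG
GGGGGGG
GGGGGGG
GGGGGGG
GGGWGGG
After op 6 paint(1,6,K):
GGGYYGG
GGGGGGK
GGGGGGG
GGGGGGG
GGGWGGG

Answer: GGGYYGG
GGGGGGK
GGGGGGG
GGGGGGG
GGGWGGG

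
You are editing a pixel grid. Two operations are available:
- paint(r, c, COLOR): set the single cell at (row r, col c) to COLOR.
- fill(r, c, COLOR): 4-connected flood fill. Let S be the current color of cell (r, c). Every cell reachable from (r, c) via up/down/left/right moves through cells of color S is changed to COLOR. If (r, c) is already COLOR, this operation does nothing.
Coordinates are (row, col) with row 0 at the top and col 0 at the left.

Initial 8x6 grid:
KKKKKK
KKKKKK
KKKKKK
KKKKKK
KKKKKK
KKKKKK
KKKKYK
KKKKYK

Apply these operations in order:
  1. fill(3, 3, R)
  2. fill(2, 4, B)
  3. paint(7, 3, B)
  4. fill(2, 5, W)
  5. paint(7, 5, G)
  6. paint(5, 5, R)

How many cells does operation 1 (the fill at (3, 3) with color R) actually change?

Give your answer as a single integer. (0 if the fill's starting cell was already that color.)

After op 1 fill(3,3,R) [46 cells changed]:
RRRRRR
RRRRRR
RRRRRR
RRRRRR
RRRRRR
RRRRRR
RRRRYR
RRRRYR

Answer: 46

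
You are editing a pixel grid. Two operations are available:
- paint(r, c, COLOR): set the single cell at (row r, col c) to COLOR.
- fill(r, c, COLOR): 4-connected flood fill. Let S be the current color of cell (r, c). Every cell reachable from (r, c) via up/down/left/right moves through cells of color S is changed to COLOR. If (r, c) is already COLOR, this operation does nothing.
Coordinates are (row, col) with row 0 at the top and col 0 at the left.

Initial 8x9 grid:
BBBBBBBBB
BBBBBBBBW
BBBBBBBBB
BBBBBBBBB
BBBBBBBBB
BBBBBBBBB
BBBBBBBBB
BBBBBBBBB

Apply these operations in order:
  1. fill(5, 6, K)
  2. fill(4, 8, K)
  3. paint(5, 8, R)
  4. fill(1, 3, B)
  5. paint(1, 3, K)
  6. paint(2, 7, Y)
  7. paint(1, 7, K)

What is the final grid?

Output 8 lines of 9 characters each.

Answer: BBBBBBBBB
BBBKBBBKW
BBBBBBBYB
BBBBBBBBB
BBBBBBBBB
BBBBBBBBR
BBBBBBBBB
BBBBBBBBB

Derivation:
After op 1 fill(5,6,K) [71 cells changed]:
KKKKKKKKK
KKKKKKKKW
KKKKKKKKK
KKKKKKKKK
KKKKKKKKK
KKKKKKKKK
KKKKKKKKK
KKKKKKKKK
After op 2 fill(4,8,K) [0 cells changed]:
KKKKKKKKK
KKKKKKKKW
KKKKKKKKK
KKKKKKKKK
KKKKKKKKK
KKKKKKKKK
KKKKKKKKK
KKKKKKKKK
After op 3 paint(5,8,R):
KKKKKKKKK
KKKKKKKKW
KKKKKKKKK
KKKKKKKKK
KKKKKKKKK
KKKKKKKKR
KKKKKKKKK
KKKKKKKKK
After op 4 fill(1,3,B) [70 cells changed]:
BBBBBBBBB
BBBBBBBBW
BBBBBBBBB
BBBBBBBBB
BBBBBBBBB
BBBBBBBBR
BBBBBBBBB
BBBBBBBBB
After op 5 paint(1,3,K):
BBBBBBBBB
BBBKBBBBW
BBBBBBBBB
BBBBBBBBB
BBBBBBBBB
BBBBBBBBR
BBBBBBBBB
BBBBBBBBB
After op 6 paint(2,7,Y):
BBBBBBBBB
BBBKBBBBW
BBBBBBBYB
BBBBBBBBB
BBBBBBBBB
BBBBBBBBR
BBBBBBBBB
BBBBBBBBB
After op 7 paint(1,7,K):
BBBBBBBBB
BBBKBBBKW
BBBBBBBYB
BBBBBBBBB
BBBBBBBBB
BBBBBBBBR
BBBBBBBBB
BBBBBBBBB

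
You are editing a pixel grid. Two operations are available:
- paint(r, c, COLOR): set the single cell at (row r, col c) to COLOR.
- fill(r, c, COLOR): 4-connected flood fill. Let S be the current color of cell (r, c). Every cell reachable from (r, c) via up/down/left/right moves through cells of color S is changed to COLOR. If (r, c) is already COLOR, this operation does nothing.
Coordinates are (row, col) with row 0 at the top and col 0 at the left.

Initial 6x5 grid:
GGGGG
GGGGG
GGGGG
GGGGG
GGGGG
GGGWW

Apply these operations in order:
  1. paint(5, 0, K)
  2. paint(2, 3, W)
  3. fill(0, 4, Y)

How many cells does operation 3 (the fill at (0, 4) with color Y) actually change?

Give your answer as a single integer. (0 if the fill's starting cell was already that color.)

After op 1 paint(5,0,K):
GGGGG
GGGGG
GGGGG
GGGGG
GGGGG
KGGWW
After op 2 paint(2,3,W):
GGGGG
GGGGG
GGGWG
GGGGG
GGGGG
KGGWW
After op 3 fill(0,4,Y) [26 cells changed]:
YYYYY
YYYYY
YYYWY
YYYYY
YYYYY
KYYWW

Answer: 26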